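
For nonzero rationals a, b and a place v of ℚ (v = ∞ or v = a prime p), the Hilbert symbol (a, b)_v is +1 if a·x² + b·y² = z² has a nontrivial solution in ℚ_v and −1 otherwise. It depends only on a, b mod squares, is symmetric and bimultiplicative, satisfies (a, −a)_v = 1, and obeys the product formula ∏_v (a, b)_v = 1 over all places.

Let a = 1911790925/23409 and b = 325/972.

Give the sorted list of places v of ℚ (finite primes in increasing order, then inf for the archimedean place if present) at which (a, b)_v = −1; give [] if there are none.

[3, 13, 29, 37]

Mod squares: a ≡ 631997, b ≡ 39. Check v ∈ {∞, 2, 3, 5, 11, 13, 17, 19, 29, 31, 37}.
v=11: a=11^2·(≡9), b=11^0·(≡7) mod 11; (9|11)=+1, (7|11)=-1; (−1)^{2·0·5}·(+1)^0·(-1)^2 = +1.
v=37: a=37^1·(≡18), b=37^0·(≡14) mod 37; (18|37)=-1, (14|37)=-1; (−1)^{1·0·18}·(-1)^0·(-1)^1 = -1.
v=29: a=29^1·(≡21), b=29^0·(≡12) mod 29; (21|29)=-1, (12|29)=-1; (−1)^{1·0·14}·(-1)^0·(-1)^1 = -1.
v=∞: 631997 > 0 and 39 > 0  ⇒  (a,b)_∞ = +1.
v=2: v_2(a)=0, v_2(b)=-2; units ≡ 5, 7 (mod 8); ε·ε+αω+βω = 0·1+0·0+-2·1 ≡ 0  ⇒  (a,b)_2 = +1.
v=17: a=17^-2·(≡14), b=17^0·(≡12) mod 17; (14|17)=-1, (12|17)=-1; (−1)^{-2·0·8}·(-1)^0·(-1)^-2 = +1.
v=31: a=31^1·(≡28), b=31^0·(≡7) mod 31; (28|31)=+1, (7|31)=+1; (−1)^{1·0·15}·(+1)^0·(+1)^1 = +1.
v=13: a=13^0·(≡2), b=13^1·(≡9) mod 13; (2|13)=-1, (9|13)=+1; (−1)^{0·1·6}·(-1)^1·(+1)^0 = -1.
v=3: a=3^-4·(≡2), b=3^-5·(≡1) mod 3; (2|3)=-1, (1|3)=+1; (−1)^{-4·-5·1}·(-1)^-5·(+1)^-4 = -1.
v=19: a=19^1·(≡14), b=19^0·(≡7) mod 19; (14|19)=-1, (7|19)=+1; (−1)^{1·0·9}·(-1)^0·(+1)^1 = +1.
v=5: a=5^2·(≡3), b=5^2·(≡4) mod 5; (3|5)=-1, (4|5)=+1; (−1)^{2·2·2}·(-1)^2·(+1)^2 = +1.
(631997, 39 / ℚ) ramifies at {3, 13, 29, 37}: a division algebra.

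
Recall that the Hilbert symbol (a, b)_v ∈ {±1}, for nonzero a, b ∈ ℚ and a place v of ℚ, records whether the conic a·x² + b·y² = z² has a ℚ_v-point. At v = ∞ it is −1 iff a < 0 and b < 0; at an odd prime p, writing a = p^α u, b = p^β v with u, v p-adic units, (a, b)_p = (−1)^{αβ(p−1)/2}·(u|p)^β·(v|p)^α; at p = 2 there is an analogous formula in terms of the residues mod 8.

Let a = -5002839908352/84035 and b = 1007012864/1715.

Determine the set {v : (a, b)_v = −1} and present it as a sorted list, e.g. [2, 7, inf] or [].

[5, 7, 11, 23]

Mod squares: a ≡ -53130, b ≡ 385. Check v ∈ {∞, 2, 3, 5, 7, 11, 13, 23}.
v=∞: -53130 < 0 and 385 > 0  ⇒  (a,b)_∞ = +1.
v=5: a=5^-1·(≡4), b=5^-1·(≡3) mod 5; (4|5)=+1, (3|5)=-1; (−1)^{-1·-1·2}·(+1)^-1·(-1)^-1 = -1.
v=7: a=7^-5·(≡3), b=7^-3·(≡5) mod 7; (3|7)=-1, (5|7)=-1; (−1)^{-5·-3·3}·(-1)^-3·(-1)^-5 = -1.
v=3: a=3^3·(≡2), b=3^0·(≡1) mod 3; (2|3)=-1, (1|3)=+1; (−1)^{3·0·1}·(-1)^0·(+1)^3 = +1.
v=13: a=13^2·(≡3), b=13^2·(≡11) mod 13; (3|13)=+1, (11|13)=-1; (−1)^{2·2·6}·(+1)^2·(-1)^2 = +1.
v=11: a=11^1·(≡10), b=11^1·(≡7) mod 11; (10|11)=-1, (7|11)=-1; (−1)^{1·1·5}·(-1)^1·(-1)^1 = -1.
v=2: v_2(a)=13, v_2(b)=10; units ≡ 3, 1 (mod 8); ε·ε+αω+βω = 1·0+13·0+10·1 ≡ 0  ⇒  (a,b)_2 = +1.
v=23: a=23^3·(≡4), b=23^2·(≡14) mod 23; (4|23)=+1, (14|23)=-1; (−1)^{3·2·11}·(+1)^2·(-1)^3 = -1.
|Ram(-53130, 385)| = 4, even; anisotropic at {5, 7, 11, 23}.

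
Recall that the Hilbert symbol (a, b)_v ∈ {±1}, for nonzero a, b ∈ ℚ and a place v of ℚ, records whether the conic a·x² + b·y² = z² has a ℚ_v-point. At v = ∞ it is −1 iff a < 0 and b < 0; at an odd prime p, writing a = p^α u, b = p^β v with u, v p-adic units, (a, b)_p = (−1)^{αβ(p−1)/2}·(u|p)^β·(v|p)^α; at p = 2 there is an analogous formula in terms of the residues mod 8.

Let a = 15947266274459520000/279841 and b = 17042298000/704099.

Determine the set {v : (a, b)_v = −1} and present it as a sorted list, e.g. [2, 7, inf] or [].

[2, 5, 7, 13]

(a, b) ≡ (3003, 1155) mod (ℚ^×)²; places V = {2, 3, 5, 7, 11, 13, 23, ∞}.
(a,b)_5: α=4, u≡2; β=3, v≡1 (mod 5); (2|5)=-1, (1|5)=+1; sign (−1)^0·-1^3·+1^4 = -1.
(a,b)_23: α=-4, u≡18; β=-2, v≡21 (mod 23); (18|23)=+1, (21|23)=-1; sign (−1)^0·+1^-2·-1^-4 = +1.
(a,b)_2: α=10, β=4; u≡3, v≡3 (mod 8); ε(u)ε(v)=1·1, αω(v)=10·1, βω(u)=4·1; sum ≡ 1  ⇒  -1.
(a,b)_13: α=5, u≡4; β=2, v≡2 (mod 13); (4|13)=+1, (2|13)=-1; sign (−1)^0·+1^2·-1^5 = -1.
(a,b)_11: α=3, u≡5; β=-3, v≡2 (mod 11); (5|11)=+1, (2|11)=-1; sign (−1)^1·+1^-3·-1^3 = +1.
(a,b)_∞: sgn(3003)=+, sgn(1155)=+, so +1.
(a,b)_3: α=1, u≡2; β=1, v≡1 (mod 3); (2|3)=-1, (1|3)=+1; sign (−1)^1·-1^1·+1^1 = +1.
(a,b)_7: α=5, u≡1; β=5, v≡2 (mod 7); (1|7)=+1, (2|7)=+1; sign (−1)^1·+1^5·+1^5 = -1.
(3003, 1155 / ℚ) ramifies at {2, 5, 7, 13}: a division algebra.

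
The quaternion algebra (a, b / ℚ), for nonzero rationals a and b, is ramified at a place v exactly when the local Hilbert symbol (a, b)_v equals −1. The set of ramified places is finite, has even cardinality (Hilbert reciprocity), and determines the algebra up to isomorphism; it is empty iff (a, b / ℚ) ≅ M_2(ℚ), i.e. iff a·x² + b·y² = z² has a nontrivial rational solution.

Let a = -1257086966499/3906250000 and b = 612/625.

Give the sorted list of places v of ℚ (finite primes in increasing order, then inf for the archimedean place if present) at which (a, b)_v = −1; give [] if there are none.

(a, b) ≡ (-121771, 17) mod (ℚ^×)²; places V = {2, 3, 5, 7, 13, 17, 19, 29, ∞}.
(a,b)_7: α=2, u≡1; β=0, v≡5 (mod 7); (1|7)=+1, (5|7)=-1; sign (−1)^0·+1^0·-1^2 = +1.
(a,b)_29: α=1, u≡4; β=0, v≡2 (mod 29); (4|29)=+1, (2|29)=-1; sign (−1)^0·+1^0·-1^1 = -1.
(a,b)_17: α=3, u≡6; β=1, v≡8 (mod 17); (6|17)=-1, (8|17)=+1; sign (−1)^0·-1^1·+1^3 = -1.
(a,b)_3: α=6, u≡2; β=2, v≡2 (mod 3); (2|3)=-1, (2|3)=-1; sign (−1)^0·-1^2·-1^6 = +1.
(a,b)_5: α=-12, u≡1; β=-4, v≡2 (mod 5); (1|5)=+1, (2|5)=-1; sign (−1)^0·+1^-4·-1^-12 = +1.
(a,b)_19: α=1, u≡18; β=0, v≡17 (mod 19); (18|19)=-1, (17|19)=+1; sign (−1)^0·-1^0·+1^1 = +1.
(a,b)_13: α=1, u≡8; β=0, v≡1 (mod 13); (8|13)=-1, (1|13)=+1; sign (−1)^0·-1^0·+1^1 = +1.
(a,b)_2: α=-4, β=2; u≡5, v≡1 (mod 8); ε(u)ε(v)=0·0, αω(v)=-4·0, βω(u)=2·1; sum ≡ 0  ⇒  +1.
(a,b)_∞: sgn(-121771)=−, sgn(17)=+, so +1.
Ram(-121771, 17) = {17, 29}; no ℚ_17-point on the conic.

[17, 29]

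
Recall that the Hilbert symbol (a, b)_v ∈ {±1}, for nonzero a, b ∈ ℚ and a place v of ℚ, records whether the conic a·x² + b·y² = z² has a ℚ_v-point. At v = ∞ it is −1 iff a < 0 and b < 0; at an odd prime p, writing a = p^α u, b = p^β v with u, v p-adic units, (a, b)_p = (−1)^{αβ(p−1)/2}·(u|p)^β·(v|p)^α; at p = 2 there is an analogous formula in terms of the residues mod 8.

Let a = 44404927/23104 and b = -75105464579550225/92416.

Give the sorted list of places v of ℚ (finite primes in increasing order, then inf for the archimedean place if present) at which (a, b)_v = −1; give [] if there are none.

(a, b) ≡ (943, -43401) mod (ℚ^×)²; places V = {2, 3, 5, 7, 17, 19, 23, 31, 37, 41, ∞}.
(a,b)_17: α=0, u≡9; β=1, v≡3 (mod 17); (9|17)=+1, (3|17)=-1; sign (−1)^0·+1^1·-1^0 = +1.
(a,b)_2: α=-6, β=-8; u≡7, v≡7 (mod 8); ε(u)ε(v)=1·1, αω(v)=-6·0, βω(u)=-8·0; sum ≡ 1  ⇒  -1.
(a,b)_23: α=1, u≡12; β=3, v≡5 (mod 23); (12|23)=+1, (5|23)=-1; sign (−1)^1·+1^3·-1^1 = +1.
(a,b)_5: α=0, u≡3; β=2, v≡1 (mod 5); (3|5)=-1, (1|5)=+1; sign (−1)^0·-1^2·+1^0 = +1.
(a,b)_∞: sgn(943)=+, sgn(-43401)=−, so +1.
(a,b)_3: α=0, u≡1; β=5, v≡2 (mod 3); (1|3)=+1, (2|3)=-1; sign (−1)^0·+1^5·-1^0 = +1.
(a,b)_7: α=2, u≡6; β=0, v≡6 (mod 7); (6|7)=-1, (6|7)=-1; sign (−1)^0·-1^0·-1^2 = +1.
(a,b)_31: α=2, u≡26; β=2, v≡3 (mod 31); (26|31)=-1, (3|31)=-1; sign (−1)^0·-1^2·-1^2 = +1.
(a,b)_41: α=1, u≡23; β=2, v≡5 (mod 41); (23|41)=+1, (5|41)=+1; sign (−1)^0·+1^2·+1^1 = +1.
(a,b)_19: α=-2, u≡12; β=-2, v≡10 (mod 19); (12|19)=-1, (10|19)=-1; sign (−1)^0·-1^-2·-1^-2 = +1.
(a,b)_37: α=0, u≡5; β=1, v≡25 (mod 37); (5|37)=-1, (25|37)=+1; sign (−1)^0·-1^1·+1^0 = -1.
Ram(943, -43401) = {2, 37}; no ℚ_2-point on the conic.

[2, 37]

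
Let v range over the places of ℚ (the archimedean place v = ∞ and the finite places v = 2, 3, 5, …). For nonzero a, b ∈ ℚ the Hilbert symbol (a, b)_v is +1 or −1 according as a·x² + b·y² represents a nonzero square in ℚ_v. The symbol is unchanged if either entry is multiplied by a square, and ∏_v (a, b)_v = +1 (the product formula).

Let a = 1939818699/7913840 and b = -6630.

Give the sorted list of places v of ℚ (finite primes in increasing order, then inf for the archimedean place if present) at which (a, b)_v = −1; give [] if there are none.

[2, 3, 5, 7, 13, 17]

Mod squares: a ≡ 85085, b ≡ -6630. Check v ∈ {∞, 2, 3, 5, 7, 11, 13, 17, 19, 23}.
v=19: a=19^2·(≡13), b=19^0·(≡1) mod 19; (13|19)=-1, (1|19)=+1; (−1)^{2·0·9}·(-1)^0·(+1)^2 = +1.
v=11: a=11^-1·(≡7), b=11^0·(≡3) mod 11; (7|11)=-1, (3|11)=+1; (−1)^{-1·0·5}·(-1)^0·(+1)^-1 = +1.
v=7: a=7^1·(≡3), b=7^0·(≡6) mod 7; (3|7)=-1, (6|7)=-1; (−1)^{1·0·3}·(-1)^0·(-1)^1 = -1.
v=3: a=3^10·(≡2), b=3^1·(≡1) mod 3; (2|3)=-1, (1|3)=+1; (−1)^{10·1·1}·(-1)^1·(+1)^10 = -1.
v=5: a=5^-1·(≡3), b=5^1·(≡4) mod 5; (3|5)=-1, (4|5)=+1; (−1)^{-1·1·2}·(-1)^1·(+1)^-1 = -1.
v=23: a=23^-2·(≡1), b=23^0·(≡17) mod 23; (1|23)=+1, (17|23)=-1; (−1)^{-2·0·11}·(+1)^0·(-1)^-2 = +1.
v=∞: 85085 > 0 and -6630 < 0  ⇒  (a,b)_∞ = +1.
v=13: a=13^1·(≡11), b=13^1·(≡10) mod 13; (11|13)=-1, (10|13)=+1; (−1)^{1·1·6}·(-1)^1·(+1)^1 = -1.
v=2: v_2(a)=-4, v_2(b)=1; units ≡ 5, 5 (mod 8); ε·ε+αω+βω = 0·0+-4·1+1·1 ≡ 1  ⇒  (a,b)_2 = -1.
v=17: a=17^-1·(≡10), b=17^1·(≡1) mod 17; (10|17)=-1, (1|17)=+1; (−1)^{-1·1·8}·(-1)^1·(+1)^-1 = -1.
|Ram(85085, -6630)| = 6, even; anisotropic at {2, 3, 5, 7, 13, 17}.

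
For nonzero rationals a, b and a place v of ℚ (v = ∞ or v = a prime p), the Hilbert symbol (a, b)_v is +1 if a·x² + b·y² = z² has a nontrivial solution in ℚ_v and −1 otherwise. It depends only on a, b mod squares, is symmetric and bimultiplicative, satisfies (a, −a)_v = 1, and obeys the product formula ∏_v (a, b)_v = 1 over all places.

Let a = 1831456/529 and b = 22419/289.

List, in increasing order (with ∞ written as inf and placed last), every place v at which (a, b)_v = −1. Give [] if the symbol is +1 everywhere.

Mod squares: a ≡ 946, b ≡ 2491. Check v ∈ {∞, 2, 3, 11, 17, 23, 43, 47, 53}.
v=53: a=53^0·(≡12), b=53^1·(≡11) mod 53; (12|53)=-1, (11|53)=+1; (−1)^{0·1·26}·(-1)^1·(+1)^0 = -1.
v=11: a=11^3·(≡1), b=11^0·(≡4) mod 11; (1|11)=+1, (4|11)=+1; (−1)^{3·0·5}·(+1)^0·(+1)^3 = +1.
v=23: a=23^-2·(≡12), b=23^0·(≡19) mod 23; (12|23)=+1, (19|23)=-1; (−1)^{-2·0·11}·(+1)^0·(-1)^-2 = +1.
v=47: a=47^0·(≡28), b=47^1·(≡1) mod 47; (28|47)=+1, (1|47)=+1; (−1)^{0·1·23}·(+1)^1·(+1)^0 = +1.
v=2: v_2(a)=5, v_2(b)=0; units ≡ 1, 3 (mod 8); ε·ε+αω+βω = 0·1+5·1+0·0 ≡ 1  ⇒  (a,b)_2 = -1.
v=3: a=3^0·(≡1), b=3^2·(≡1) mod 3; (1|3)=+1, (1|3)=+1; (−1)^{0·2·1}·(+1)^2·(+1)^0 = +1.
v=∞: 946 > 0 and 2491 > 0  ⇒  (a,b)_∞ = +1.
v=17: a=17^0·(≡6), b=17^-2·(≡13) mod 17; (6|17)=-1, (13|17)=+1; (−1)^{0·-2·8}·(-1)^-2·(+1)^0 = +1.
v=43: a=43^1·(≡5), b=43^0·(≡13) mod 43; (5|43)=-1, (13|43)=+1; (−1)^{1·0·21}·(-1)^0·(+1)^1 = +1.
Ram(946, 2491) = {2, 53}; no ℚ_2-point on the conic.

[2, 53]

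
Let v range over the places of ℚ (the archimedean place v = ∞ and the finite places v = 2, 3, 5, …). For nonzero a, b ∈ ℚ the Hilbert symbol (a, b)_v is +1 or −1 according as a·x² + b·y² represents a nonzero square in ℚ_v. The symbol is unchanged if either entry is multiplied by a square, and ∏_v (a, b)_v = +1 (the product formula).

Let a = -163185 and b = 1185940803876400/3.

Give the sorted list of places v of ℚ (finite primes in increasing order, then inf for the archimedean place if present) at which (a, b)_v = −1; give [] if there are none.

[3, 5, 43, 47]

Mod squares: a ≡ -163185, b ≡ 75153. Check v ∈ {∞, 2, 3, 5, 11, 13, 23, 41, 43, 47}.
v=23: a=23^1·(≡12), b=23^2·(≡4) mod 23; (12|23)=+1, (4|23)=+1; (−1)^{1·2·11}·(+1)^2·(+1)^1 = +1.
v=47: a=47^0·(≡46), b=47^1·(≡6) mod 47; (46|47)=-1, (6|47)=+1; (−1)^{0·1·23}·(-1)^1·(+1)^0 = -1.
v=11: a=11^1·(≡4), b=11^2·(≡9) mod 11; (4|11)=+1, (9|11)=+1; (−1)^{1·2·5}·(+1)^2·(+1)^1 = +1.
v=5: a=5^1·(≡3), b=5^2·(≡2) mod 5; (3|5)=-1, (2|5)=-1; (−1)^{1·2·2}·(-1)^2·(-1)^1 = -1.
v=43: a=43^1·(≡32), b=43^2·(≡28) mod 43; (32|43)=-1, (28|43)=-1; (−1)^{1·2·21}·(-1)^2·(-1)^1 = -1.
v=13: a=13^0·(≡4), b=13^1·(≡1) mod 13; (4|13)=+1, (1|13)=+1; (−1)^{0·1·6}·(+1)^1·(+1)^0 = +1.
v=∞: -163185 < 0 and 75153 > 0  ⇒  (a,b)_∞ = +1.
v=2: v_2(a)=0, v_2(b)=4; units ≡ 7, 1 (mod 8); ε·ε+αω+βω = 1·0+0·0+4·0 ≡ 0  ⇒  (a,b)_2 = +1.
v=41: a=41^0·(≡36), b=41^1·(≡3) mod 41; (36|41)=+1, (3|41)=-1; (−1)^{0·1·20}·(+1)^1·(-1)^0 = +1.
v=3: a=3^1·(≡1), b=3^-1·(≡1) mod 3; (1|3)=+1, (1|3)=+1; (−1)^{1·-1·1}·(+1)^-1·(+1)^1 = -1.
(-163185, 75153 / ℚ) ramifies at {3, 5, 43, 47}: a division algebra.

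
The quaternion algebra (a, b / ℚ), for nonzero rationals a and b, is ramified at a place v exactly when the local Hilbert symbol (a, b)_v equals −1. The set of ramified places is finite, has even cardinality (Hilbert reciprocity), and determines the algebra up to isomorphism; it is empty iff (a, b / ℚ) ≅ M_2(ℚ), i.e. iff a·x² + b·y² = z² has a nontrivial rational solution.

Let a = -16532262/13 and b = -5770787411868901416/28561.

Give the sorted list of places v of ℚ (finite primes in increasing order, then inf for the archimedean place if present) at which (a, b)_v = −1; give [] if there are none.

[2, 3, 13, 23, 29, inf]

(a, b) ≡ (-294814, -2346) mod (ℚ^×)²; places V = {2, 3, 13, 17, 23, 29, ∞}.
(a,b)_3: α=6, u≡2; β=15, v≡1 (mod 3); (2|3)=-1, (1|3)=+1; sign (−1)^0·-1^15·+1^6 = -1.
(a,b)_13: α=-1, u≡7; β=-4, v≡6 (mod 13); (7|13)=-1, (6|13)=-1; sign (−1)^0·-1^-4·-1^-1 = -1.
(a,b)_2: α=1, β=3; u≡1, v≡3 (mod 8); ε(u)ε(v)=0·1, αω(v)=1·1, βω(u)=3·0; sum ≡ 1  ⇒  -1.
(a,b)_23: α=1, u≡9; β=3, v≡3 (mod 23); (9|23)=+1, (3|23)=+1; sign (−1)^1·+1^3·+1^1 = -1.
(a,b)_∞: sgn(-294814)=−, sgn(-2346)=−, so -1.
(a,b)_17: α=1, u≡13; β=3, v≡16 (mod 17); (13|17)=+1, (16|17)=+1; sign (−1)^0·+1^3·+1^1 = +1.
(a,b)_29: α=1, u≡7; β=2, v≡8 (mod 29); (7|29)=+1, (8|29)=-1; sign (−1)^0·+1^2·-1^1 = -1.
|Ram(-294814, -2346)| = 6, even; anisotropic at {2, 3, 13, 23, 29, ∞}.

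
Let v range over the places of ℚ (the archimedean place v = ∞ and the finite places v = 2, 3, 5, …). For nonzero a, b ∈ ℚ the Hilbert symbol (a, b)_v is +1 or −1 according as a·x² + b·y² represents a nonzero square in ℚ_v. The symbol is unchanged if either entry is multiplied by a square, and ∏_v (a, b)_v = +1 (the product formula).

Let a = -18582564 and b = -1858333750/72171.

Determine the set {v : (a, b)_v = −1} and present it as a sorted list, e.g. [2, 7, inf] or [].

(a, b) ≡ (-561, -34034) mod (ℚ^×)²; places V = {2, 3, 5, 7, 11, 13, 17, 31, ∞}.
(a,b)_11: α=1, u≡1; β=-1, v≡7 (mod 11); (1|11)=+1, (7|11)=-1; sign (−1)^1·+1^-1·-1^1 = +1.
(a,b)_3: α=1, u≡2; β=-8, v≡1 (mod 3); (2|3)=-1, (1|3)=+1; sign (−1)^0·-1^-8·+1^1 = +1.
(a,b)_13: α=2, u≡11; β=1, v≡7 (mod 13); (11|13)=-1, (7|13)=-1; sign (−1)^0·-1^1·-1^2 = -1.
(a,b)_17: α=1, u≡8; β=1, v≡4 (mod 17); (8|17)=+1, (4|17)=+1; sign (−1)^0·+1^1·+1^1 = +1.
(a,b)_7: α=2, u≡3; β=1, v≡3 (mod 7); (3|7)=-1, (3|7)=-1; sign (−1)^0·-1^1·-1^2 = -1.
(a,b)_∞: sgn(-561)=−, sgn(-34034)=−, so -1.
(a,b)_2: α=2, β=1; u≡7, v≡7 (mod 8); ε(u)ε(v)=1·1, αω(v)=2·0, βω(u)=1·0; sum ≡ 1  ⇒  -1.
(a,b)_5: α=0, u≡1; β=4, v≡1 (mod 5); (1|5)=+1, (1|5)=+1; sign (−1)^0·+1^4·+1^0 = +1.
(a,b)_31: α=0, u≡14; β=2, v≡10 (mod 31); (14|31)=+1, (10|31)=+1; sign (−1)^0·+1^2·+1^0 = +1.
(-561, -34034 / ℚ) ramifies at {2, 7, 13, ∞}: a division algebra.

[2, 7, 13, inf]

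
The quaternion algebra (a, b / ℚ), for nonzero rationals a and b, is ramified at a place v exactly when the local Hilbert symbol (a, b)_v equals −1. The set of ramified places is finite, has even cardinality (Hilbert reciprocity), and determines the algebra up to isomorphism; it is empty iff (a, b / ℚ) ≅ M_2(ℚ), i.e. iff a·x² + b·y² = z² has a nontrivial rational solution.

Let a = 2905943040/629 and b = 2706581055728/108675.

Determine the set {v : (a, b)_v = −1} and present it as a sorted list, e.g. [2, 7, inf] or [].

[3, 7, 13, 17]

Mod squares: a ≡ 449735, b ≡ 196581. Check v ∈ {∞, 2, 3, 5, 7, 11, 13, 17, 19, 23, 29, 37}.
v=∞: 449735 > 0 and 196581 > 0  ⇒  (a,b)_∞ = +1.
v=19: a=19^0·(≡5), b=19^2·(≡5) mod 19; (5|19)=+1, (5|19)=+1; (−1)^{0·2·9}·(+1)^2·(+1)^0 = +1.
v=37: a=37^-1·(≡35), b=37^3·(≡13) mod 37; (35|37)=-1, (13|37)=-1; (−1)^{-1·3·18}·(-1)^3·(-1)^-1 = +1.
v=5: a=5^1·(≡2), b=5^-2·(≡4) mod 5; (2|5)=-1, (4|5)=+1; (−1)^{1·-2·2}·(-1)^-2·(+1)^1 = +1.
v=2: v_2(a)=10, v_2(b)=4; units ≡ 7, 5 (mod 8); ε·ε+αω+βω = 1·0+10·1+4·0 ≡ 0  ⇒  (a,b)_2 = +1.
v=11: a=11^1·(≡1), b=11^1·(≡2) mod 11; (1|11)=+1, (2|11)=-1; (−1)^{1·1·5}·(+1)^1·(-1)^1 = +1.
v=13: a=13^1·(≡11), b=13^0·(≡7) mod 13; (11|13)=-1, (7|13)=-1; (−1)^{1·0·6}·(-1)^0·(-1)^1 = -1.
v=23: a=23^0·(≡16), b=23^-1·(≡22) mod 23; (16|23)=+1, (22|23)=-1; (−1)^{0·-1·11}·(+1)^-1·(-1)^0 = +1.
v=17: a=17^-1·(≡5), b=17^0·(≡3) mod 17; (5|17)=-1, (3|17)=-1; (−1)^{-1·0·8}·(-1)^0·(-1)^-1 = -1.
v=29: a=29^0·(≡18), b=29^2·(≡17) mod 29; (18|29)=-1, (17|29)=-1; (−1)^{0·2·14}·(-1)^2·(-1)^0 = +1.
v=3: a=3^4·(≡2), b=3^-3·(≡1) mod 3; (2|3)=-1, (1|3)=+1; (−1)^{4·-3·1}·(-1)^-3·(+1)^4 = -1.
v=7: a=7^2·(≡6), b=7^-1·(≡3) mod 7; (6|7)=-1, (3|7)=-1; (−1)^{2·-1·3}·(-1)^-1·(-1)^2 = -1.
(449735, 196581 / ℚ) ramifies at {3, 7, 13, 17}: a division algebra.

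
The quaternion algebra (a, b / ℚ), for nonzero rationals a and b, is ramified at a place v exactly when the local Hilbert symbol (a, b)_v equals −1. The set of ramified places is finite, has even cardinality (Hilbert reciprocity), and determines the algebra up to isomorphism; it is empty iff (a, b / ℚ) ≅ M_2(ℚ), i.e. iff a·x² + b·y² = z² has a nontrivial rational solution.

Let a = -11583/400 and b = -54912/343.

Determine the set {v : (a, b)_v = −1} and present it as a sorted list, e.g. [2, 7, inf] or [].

(a, b) ≡ (-143, -6006) mod (ℚ^×)²; places V = {2, 3, 5, 7, 11, 13, ∞}.
(a,b)_7: α=0, u≡2; β=-3, v≡3 (mod 7); (2|7)=+1, (3|7)=-1; sign (−1)^0·+1^-3·-1^0 = +1.
(a,b)_13: α=1, u≡11; β=1, v≡8 (mod 13); (11|13)=-1, (8|13)=-1; sign (−1)^0·-1^1·-1^1 = +1.
(a,b)_2: α=-4, β=7; u≡1, v≡5 (mod 8); ε(u)ε(v)=0·0, αω(v)=-4·1, βω(u)=7·0; sum ≡ 0  ⇒  +1.
(a,b)_5: α=-2, u≡2; β=0, v≡1 (mod 5); (2|5)=-1, (1|5)=+1; sign (−1)^0·-1^0·+1^-2 = +1.
(a,b)_3: α=4, u≡1; β=1, v≡2 (mod 3); (1|3)=+1, (2|3)=-1; sign (−1)^0·+1^1·-1^4 = +1.
(a,b)_11: α=1, u≡9; β=1, v≡1 (mod 11); (9|11)=+1, (1|11)=+1; sign (−1)^1·+1^1·+1^1 = -1.
(a,b)_∞: sgn(-143)=−, sgn(-6006)=−, so -1.
(-143, -6006 / ℚ) ramifies at {11, ∞}: a division algebra.

[11, inf]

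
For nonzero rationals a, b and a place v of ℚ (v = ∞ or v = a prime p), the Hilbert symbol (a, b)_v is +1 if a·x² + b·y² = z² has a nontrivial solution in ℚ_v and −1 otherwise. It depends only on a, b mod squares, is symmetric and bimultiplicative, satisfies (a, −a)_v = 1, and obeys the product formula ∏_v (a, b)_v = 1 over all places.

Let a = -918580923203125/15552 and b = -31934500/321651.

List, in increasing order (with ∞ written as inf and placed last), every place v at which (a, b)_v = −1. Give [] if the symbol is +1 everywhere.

Mod squares: a ≡ -255, b ≡ -12155. Check v ∈ {∞, 2, 3, 5, 7, 11, 13, 17, 19}.
v=11: a=11^0·(≡3), b=11^-1·(≡6) mod 11; (3|11)=+1, (6|11)=-1; (−1)^{0·-1·5}·(+1)^-1·(-1)^0 = +1.
v=17: a=17^5·(≡1), b=17^3·(≡1) mod 17; (1|17)=+1, (1|17)=+1; (−1)^{5·3·8}·(+1)^3·(+1)^5 = +1.
v=19: a=19^0·(≡6), b=19^-2·(≡11) mod 19; (6|19)=+1, (11|19)=+1; (−1)^{0·-2·9}·(+1)^-2·(+1)^0 = +1.
v=∞: -255 < 0 and -12155 < 0  ⇒  (a,b)_∞ = -1.
v=7: a=7^2·(≡2), b=7^0·(≡4) mod 7; (2|7)=+1, (4|7)=+1; (−1)^{2·0·3}·(+1)^0·(+1)^2 = +1.
v=3: a=3^-5·(≡2), b=3^-4·(≡1) mod 3; (2|3)=-1, (1|3)=+1; (−1)^{-5·-4·1}·(-1)^-4·(+1)^-5 = +1.
v=2: v_2(a)=-6, v_2(b)=2; units ≡ 1, 5 (mod 8); ε·ε+αω+βω = 0·0+-6·1+2·0 ≡ 0  ⇒  (a,b)_2 = +1.
v=13: a=13^2·(≡8), b=13^1·(≡9) mod 13; (8|13)=-1, (9|13)=+1; (−1)^{2·1·6}·(-1)^1·(+1)^2 = -1.
v=5: a=5^7·(≡4), b=5^3·(≡4) mod 5; (4|5)=+1, (4|5)=+1; (−1)^{7·3·2}·(+1)^3·(+1)^7 = +1.
(-255, -12155 / ℚ) ramifies at {13, ∞}: a division algebra.

[13, inf]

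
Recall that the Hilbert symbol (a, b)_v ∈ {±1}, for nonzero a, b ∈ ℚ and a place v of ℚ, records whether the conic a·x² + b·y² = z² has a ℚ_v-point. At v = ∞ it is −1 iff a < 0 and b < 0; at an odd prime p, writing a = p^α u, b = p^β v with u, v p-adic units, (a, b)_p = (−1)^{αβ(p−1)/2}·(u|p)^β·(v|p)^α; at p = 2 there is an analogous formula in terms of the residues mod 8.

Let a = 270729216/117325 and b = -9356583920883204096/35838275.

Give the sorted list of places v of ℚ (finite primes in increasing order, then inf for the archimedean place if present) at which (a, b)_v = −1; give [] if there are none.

(a, b) ≡ (663, -34034) mod (ℚ^×)²; places V = {2, 3, 5, 7, 11, 13, 17, 19, ∞}.
(a,b)_3: α=5, u≡2; β=10, v≡1 (mod 3); (2|3)=-1, (1|3)=+1; sign (−1)^0·-1^10·+1^5 = +1.
(a,b)_2: α=16, β=21; u≡7, v≡7 (mod 8); ε(u)ε(v)=1·1, αω(v)=16·0, βω(u)=21·0; sum ≡ 1  ⇒  -1.
(a,b)_11: α=0, u≡1; β=-1, v≡8 (mod 11); (1|11)=+1, (8|11)=-1; sign (−1)^0·+1^-1·-1^0 = +1.
(a,b)_∞: sgn(663)=+, sgn(-34034)=−, so +1.
(a,b)_19: α=-2, u≡1; β=-4, v≡13 (mod 19); (1|19)=+1, (13|19)=-1; sign (−1)^0·+1^-4·-1^-2 = +1.
(a,b)_13: α=-1, u≡10; β=3, v≡8 (mod 13); (10|13)=+1, (8|13)=-1; sign (−1)^0·+1^3·-1^-1 = -1.
(a,b)_7: α=0, u≡6; β=1, v≡6 (mod 7); (6|7)=-1, (6|7)=-1; sign (−1)^0·-1^1·-1^0 = -1.
(a,b)_17: α=1, u≡7; β=3, v≡15 (mod 17); (7|17)=-1, (15|17)=+1; sign (−1)^0·-1^3·+1^1 = -1.
(a,b)_5: α=-2, u≡2; β=-2, v≡4 (mod 5); (2|5)=-1, (4|5)=+1; sign (−1)^0·-1^-2·+1^-2 = +1.
(663, -34034 / ℚ) ramifies at {2, 7, 13, 17}: a division algebra.

[2, 7, 13, 17]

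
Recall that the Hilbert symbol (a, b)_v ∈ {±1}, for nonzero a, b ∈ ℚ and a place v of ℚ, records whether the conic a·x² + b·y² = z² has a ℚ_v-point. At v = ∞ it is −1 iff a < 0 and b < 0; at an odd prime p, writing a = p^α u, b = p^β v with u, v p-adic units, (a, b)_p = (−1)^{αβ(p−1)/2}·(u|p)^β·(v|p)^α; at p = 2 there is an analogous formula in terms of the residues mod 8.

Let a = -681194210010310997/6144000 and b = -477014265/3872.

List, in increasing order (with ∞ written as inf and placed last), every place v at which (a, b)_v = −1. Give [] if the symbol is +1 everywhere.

Mod squares: a ≡ -1155, b ≡ -130. Check v ∈ {∞, 2, 3, 5, 7, 11, 13, 43}.
v=13: a=13^4·(≡2), b=13^1·(≡4) mod 13; (2|13)=-1, (4|13)=+1; (−1)^{4·1·6}·(-1)^1·(+1)^4 = -1.
v=∞: -1155 < 0 and -130 < 0  ⇒  (a,b)_∞ = -1.
v=11: a=11^1·(≡9), b=11^-2·(≡2) mod 11; (9|11)=+1, (2|11)=-1; (−1)^{1·-2·5}·(+1)^-2·(-1)^1 = -1.
v=2: v_2(a)=-14, v_2(b)=-5; units ≡ 5, 7 (mod 8); ε·ε+αω+βω = 0·1+-14·0+-5·1 ≡ 1  ⇒  (a,b)_2 = -1.
v=3: a=3^-1·(≡2), b=3^4·(≡2) mod 3; (2|3)=-1, (2|3)=-1; (−1)^{-1·4·1}·(-1)^4·(-1)^-1 = -1.
v=5: a=5^-3·(≡4), b=5^1·(≡1) mod 5; (4|5)=+1, (1|5)=+1; (−1)^{-3·1·2}·(+1)^1·(+1)^-3 = +1.
v=43: a=43^6·(≡24), b=43^2·(≡29) mod 43; (24|43)=+1, (29|43)=-1; (−1)^{6·2·21}·(+1)^2·(-1)^6 = +1.
v=7: a=7^3·(≡5), b=7^2·(≡6) mod 7; (5|7)=-1, (6|7)=-1; (−1)^{3·2·3}·(-1)^2·(-1)^3 = -1.
|Ram(-1155, -130)| = 6, even; anisotropic at {2, 3, 7, 11, 13, ∞}.

[2, 3, 7, 11, 13, inf]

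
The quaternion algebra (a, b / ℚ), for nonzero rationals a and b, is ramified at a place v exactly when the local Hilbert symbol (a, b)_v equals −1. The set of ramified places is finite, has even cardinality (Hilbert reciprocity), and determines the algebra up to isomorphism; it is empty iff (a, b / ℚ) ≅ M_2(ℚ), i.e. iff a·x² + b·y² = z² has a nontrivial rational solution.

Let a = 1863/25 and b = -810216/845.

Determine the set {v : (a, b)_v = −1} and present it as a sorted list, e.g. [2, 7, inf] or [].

[2, 3, 5, 31]

(a, b) ≡ (23, -930) mod (ℚ^×)²; places V = {2, 3, 5, 11, 13, 23, 31, ∞}.
(a,b)_2: α=0, β=3; u≡7, v≡7 (mod 8); ε(u)ε(v)=1·1, αω(v)=0·0, βω(u)=3·0; sum ≡ 1  ⇒  -1.
(a,b)_11: α=0, u≡5; β=2, v≡4 (mod 11); (5|11)=+1, (4|11)=+1; sign (−1)^0·+1^2·+1^0 = +1.
(a,b)_23: α=1, u≡6; β=0, v≡3 (mod 23); (6|23)=+1, (3|23)=+1; sign (−1)^0·+1^0·+1^1 = +1.
(a,b)_5: α=-2, u≡3; β=-1, v≡1 (mod 5); (3|5)=-1, (1|5)=+1; sign (−1)^0·-1^-1·+1^-2 = -1.
(a,b)_3: α=4, u≡2; β=3, v≡2 (mod 3); (2|3)=-1, (2|3)=-1; sign (−1)^0·-1^3·-1^4 = -1.
(a,b)_13: α=0, u≡9; β=-2, v≡7 (mod 13); (9|13)=+1, (7|13)=-1; sign (−1)^0·+1^-2·-1^0 = +1.
(a,b)_∞: sgn(23)=+, sgn(-930)=−, so +1.
(a,b)_31: α=0, u≡15; β=1, v≡19 (mod 31); (15|31)=-1, (19|31)=+1; sign (−1)^0·-1^1·+1^0 = -1.
Ram(23, -930) = {2, 3, 5, 31}; no ℚ_2-point on the conic.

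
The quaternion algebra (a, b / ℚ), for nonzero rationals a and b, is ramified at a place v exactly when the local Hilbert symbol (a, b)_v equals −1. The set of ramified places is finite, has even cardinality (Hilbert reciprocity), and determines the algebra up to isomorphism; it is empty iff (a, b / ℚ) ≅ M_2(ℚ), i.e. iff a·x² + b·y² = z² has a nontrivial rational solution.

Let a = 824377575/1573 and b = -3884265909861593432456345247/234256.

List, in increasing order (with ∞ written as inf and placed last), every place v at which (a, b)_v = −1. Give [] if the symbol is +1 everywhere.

(a, b) ≡ (313131, -136838247) mod (ℚ^×)²; places V = {2, 3, 5, 7, 11, 13, 19, 23, 29, 31, 37, ∞}.
(a,b)_13: α=-1, u≡2; β=3, v≡9 (mod 13); (2|13)=-1, (9|13)=+1; sign (−1)^0·-1^3·+1^-1 = -1.
(a,b)_23: α=0, u≡16; β=1, v≡3 (mod 23); (16|23)=+1, (3|23)=+1; sign (−1)^0·+1^1·+1^0 = +1.
(a,b)_2: α=0, β=-4; u≡3, v≡1 (mod 8); ε(u)ε(v)=1·0, αω(v)=0·0, βω(u)=-4·1; sum ≡ 0  ⇒  +1.
(a,b)_∞: sgn(313131)=+, sgn(-136838247)=−, so +1.
(a,b)_31: α=1, u≡23; β=3, v≡23 (mod 31); (23|31)=-1, (23|31)=-1; sign (−1)^1·-1^3·-1^1 = -1.
(a,b)_11: α=-2, u≡5; β=-4, v≡1 (mod 11); (5|11)=+1, (1|11)=+1; sign (−1)^0·+1^-4·+1^-2 = +1.
(a,b)_29: α=0, u≡8; β=2, v≡22 (mod 29); (8|29)=-1, (22|29)=+1; sign (−1)^0·-1^2·+1^0 = +1.
(a,b)_5: α=2, u≡1; β=0, v≡3 (mod 5); (1|5)=+1, (3|5)=-1; sign (−1)^0·+1^0·-1^2 = +1.
(a,b)_37: α=3, u≡27; β=7, v≡12 (mod 37); (27|37)=+1, (12|37)=+1; sign (−1)^0·+1^7·+1^3 = +1.
(a,b)_3: α=1, u≡1; β=5, v≡1 (mod 3); (1|3)=+1, (1|3)=+1; sign (−1)^1·+1^5·+1^1 = -1.
(a,b)_19: α=0, u≡17; β=1, v≡14 (mod 19); (17|19)=+1, (14|19)=-1; sign (−1)^0·+1^1·-1^0 = +1.
(a,b)_7: α=1, u≡3; β=1, v≡5 (mod 7); (3|7)=-1, (5|7)=-1; sign (−1)^1·-1^1·-1^1 = -1.
(313131, -136838247 / ℚ) ramifies at {3, 7, 13, 31}: a division algebra.

[3, 7, 13, 31]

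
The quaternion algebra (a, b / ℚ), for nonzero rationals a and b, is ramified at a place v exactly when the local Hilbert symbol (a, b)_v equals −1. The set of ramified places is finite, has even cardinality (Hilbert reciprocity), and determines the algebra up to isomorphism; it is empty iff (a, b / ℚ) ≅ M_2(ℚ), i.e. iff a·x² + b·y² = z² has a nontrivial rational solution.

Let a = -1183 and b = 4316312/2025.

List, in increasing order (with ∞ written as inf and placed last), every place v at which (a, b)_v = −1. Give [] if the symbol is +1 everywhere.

[7, 13]

(a, b) ≡ (-7, 182) mod (ℚ^×)²; places V = {2, 3, 5, 7, 11, 13, ∞}.
(a,b)_3: α=0, u≡2; β=-4, v≡2 (mod 3); (2|3)=-1, (2|3)=-1; sign (−1)^0·-1^-4·-1^0 = +1.
(a,b)_2: α=0, β=3; u≡1, v≡3 (mod 8); ε(u)ε(v)=0·1, αω(v)=0·1, βω(u)=3·0; sum ≡ 0  ⇒  +1.
(a,b)_7: α=1, u≡6; β=3, v≡6 (mod 7); (6|7)=-1, (6|7)=-1; sign (−1)^1·-1^3·-1^1 = -1.
(a,b)_5: α=0, u≡2; β=-2, v≡2 (mod 5); (2|5)=-1, (2|5)=-1; sign (−1)^0·-1^-2·-1^0 = +1.
(a,b)_13: α=2, u≡6; β=1, v≡3 (mod 13); (6|13)=-1, (3|13)=+1; sign (−1)^0·-1^1·+1^2 = -1.
(a,b)_11: α=0, u≡5; β=2, v≡10 (mod 11); (5|11)=+1, (10|11)=-1; sign (−1)^0·+1^2·-1^0 = +1.
(a,b)_∞: sgn(-7)=−, sgn(182)=+, so +1.
(-7, 182 / ℚ) ramifies at {7, 13}: a division algebra.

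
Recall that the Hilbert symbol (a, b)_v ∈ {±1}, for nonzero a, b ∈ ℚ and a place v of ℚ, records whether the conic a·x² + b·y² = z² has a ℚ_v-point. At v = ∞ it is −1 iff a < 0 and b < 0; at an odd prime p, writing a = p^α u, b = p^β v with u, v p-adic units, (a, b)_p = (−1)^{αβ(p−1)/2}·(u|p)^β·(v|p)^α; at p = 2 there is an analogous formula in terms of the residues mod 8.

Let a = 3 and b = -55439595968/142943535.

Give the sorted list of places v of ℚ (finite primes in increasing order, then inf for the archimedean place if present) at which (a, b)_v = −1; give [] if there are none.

[2, 5]

(a, b) ≡ (3, -345) mod (ℚ^×)²; places V = {2, 3, 5, 7, 17, 19, 23, ∞}.
(a,b)_23: α=0, u≡3; β=1, v≡18 (mod 23); (3|23)=+1, (18|23)=+1; sign (−1)^0·+1^1·+1^0 = +1.
(a,b)_17: α=0, u≡3; β=2, v≡11 (mod 17); (3|17)=-1, (11|17)=-1; sign (−1)^0·-1^2·-1^0 = +1.
(a,b)_19: α=0, u≡3; β=4, v≡17 (mod 19); (3|19)=-1, (17|19)=+1; sign (−1)^0·-1^4·+1^0 = +1.
(a,b)_3: α=1, u≡1; β=-5, v≡2 (mod 3); (1|3)=+1, (2|3)=-1; sign (−1)^1·+1^-5·-1^1 = +1.
(a,b)_5: α=0, u≡3; β=-1, v≡1 (mod 5); (3|5)=-1, (1|5)=+1; sign (−1)^0·-1^-1·+1^0 = -1.
(a,b)_∞: sgn(3)=+, sgn(-345)=−, so +1.
(a,b)_2: α=0, β=6; u≡3, v≡7 (mod 8); ε(u)ε(v)=1·1, αω(v)=0·0, βω(u)=6·1; sum ≡ 1  ⇒  -1.
(a,b)_7: α=0, u≡3; β=-6, v≡5 (mod 7); (3|7)=-1, (5|7)=-1; sign (−1)^0·-1^-6·-1^0 = +1.
(3, -345 / ℚ) ramifies at {2, 5}: a division algebra.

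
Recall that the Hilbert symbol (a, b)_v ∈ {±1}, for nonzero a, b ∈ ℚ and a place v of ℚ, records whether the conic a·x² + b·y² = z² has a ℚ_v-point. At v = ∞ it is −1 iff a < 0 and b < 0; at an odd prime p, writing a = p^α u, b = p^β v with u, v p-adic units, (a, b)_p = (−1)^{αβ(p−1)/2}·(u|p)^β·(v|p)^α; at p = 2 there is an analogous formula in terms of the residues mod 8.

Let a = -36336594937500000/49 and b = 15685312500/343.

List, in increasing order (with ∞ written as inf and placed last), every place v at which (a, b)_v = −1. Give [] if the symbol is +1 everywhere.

[2, 5, 11, 13]

(a, b) ≡ (-390, 1155) mod (ℚ^×)²; places V = {2, 3, 5, 7, 11, 13, ∞}.
(a,b)_13: α=3, u≡3; β=2, v≡8 (mod 13); (3|13)=+1, (8|13)=-1; sign (−1)^0·+1^2·-1^3 = -1.
(a,b)_5: α=9, u≡3; β=7, v≡4 (mod 5); (3|5)=-1, (4|5)=+1; sign (−1)^0·-1^7·+1^9 = -1.
(a,b)_11: α=2, u≡2; β=1, v≡10 (mod 11); (2|11)=-1, (10|11)=-1; sign (−1)^0·-1^1·-1^2 = -1.
(a,b)_2: α=5, β=2; u≡5, v≡3 (mod 8); ε(u)ε(v)=0·1, αω(v)=5·1, βω(u)=2·1; sum ≡ 1  ⇒  -1.
(a,b)_∞: sgn(-390)=−, sgn(1155)=+, so +1.
(a,b)_7: α=-2, u≡4; β=-3, v≡4 (mod 7); (4|7)=+1, (4|7)=+1; sign (−1)^0·+1^-3·+1^-2 = +1.
(a,b)_3: α=7, u≡2; β=3, v≡1 (mod 3); (2|3)=-1, (1|3)=+1; sign (−1)^1·-1^3·+1^7 = +1.
Ram(-390, 1155) = {2, 5, 11, 13}; no ℚ_2-point on the conic.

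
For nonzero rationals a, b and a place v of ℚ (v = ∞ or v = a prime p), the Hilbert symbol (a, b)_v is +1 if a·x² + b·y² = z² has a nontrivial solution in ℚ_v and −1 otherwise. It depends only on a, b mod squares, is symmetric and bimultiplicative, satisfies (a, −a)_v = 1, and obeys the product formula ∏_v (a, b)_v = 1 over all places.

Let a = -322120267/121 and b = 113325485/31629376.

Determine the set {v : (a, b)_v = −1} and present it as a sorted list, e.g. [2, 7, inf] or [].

[5, 7]

(a, b) ≡ (-43, 13685) mod (ℚ^×)²; places V = {2, 5, 7, 11, 13, 17, 19, 23, 37, 43, ∞}.
(a,b)_11: α=-2, u≡4; β=0, v≡1 (mod 11); (4|11)=+1, (1|11)=+1; sign (−1)^0·+1^0·+1^-2 = +1.
(a,b)_∞: sgn(-43)=−, sgn(13685)=+, so +1.
(a,b)_43: α=1, u≡12; β=0, v≡31 (mod 43); (12|43)=-1, (31|43)=+1; sign (−1)^0·-1^0·+1^1 = +1.
(a,b)_23: α=2, u≡8; β=1, v≡11 (mod 23); (8|23)=+1, (11|23)=-1; sign (−1)^0·+1^1·-1^2 = +1.
(a,b)_17: α=2, u≡1; β=1, v≡7 (mod 17); (1|17)=+1, (7|17)=-1; sign (−1)^0·+1^1·-1^2 = +1.
(a,b)_5: α=0, u≡3; β=1, v≡2 (mod 5); (3|5)=-1, (2|5)=-1; sign (−1)^0·-1^1·-1^0 = -1.
(a,b)_7: α=2, u≡3; β=3, v≡1 (mod 7); (3|7)=-1, (1|7)=+1; sign (−1)^0·-1^3·+1^2 = -1.
(a,b)_2: α=0, β=-6; u≡5, v≡5 (mod 8); ε(u)ε(v)=0·0, αω(v)=0·1, βω(u)=-6·1; sum ≡ 0  ⇒  +1.
(a,b)_19: α=0, u≡2; β=-2, v≡6 (mod 19); (2|19)=-1, (6|19)=+1; sign (−1)^0·-1^-2·+1^0 = +1.
(a,b)_37: α=0, u≡29; β=-2, v≡23 (mod 37); (29|37)=-1, (23|37)=-1; sign (−1)^0·-1^-2·-1^0 = +1.
(a,b)_13: α=0, u≡3; β=2, v≡1 (mod 13); (3|13)=+1, (1|13)=+1; sign (−1)^0·+1^2·+1^0 = +1.
|Ram(-43, 13685)| = 2, even; anisotropic at {5, 7}.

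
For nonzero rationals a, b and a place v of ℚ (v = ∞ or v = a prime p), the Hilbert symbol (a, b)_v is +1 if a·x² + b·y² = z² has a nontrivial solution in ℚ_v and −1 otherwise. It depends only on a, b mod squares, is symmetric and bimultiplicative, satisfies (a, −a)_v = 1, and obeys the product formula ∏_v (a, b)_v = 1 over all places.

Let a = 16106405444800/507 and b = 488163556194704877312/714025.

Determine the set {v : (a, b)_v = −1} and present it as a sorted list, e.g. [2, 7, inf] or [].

[3, 29]

(a, b) ≡ (561, 14007) mod (ℚ^×)²; places V = {2, 3, 5, 7, 11, 13, 17, 23, 29, ∞}.
(a,b)_13: α=-2, u≡7; β=-4, v≡6 (mod 13); (7|13)=-1, (6|13)=-1; sign (−1)^0·-1^-4·-1^-2 = +1.
(a,b)_∞: sgn(561)=+, sgn(14007)=+, so +1.
(a,b)_3: α=-1, u≡1; β=3, v≡1 (mod 3); (1|3)=+1, (1|3)=+1; sign (−1)^1·+1^3·+1^-1 = -1.
(a,b)_23: α=2, u≡6; β=3, v≡11 (mod 23); (6|23)=+1, (11|23)=-1; sign (−1)^0·+1^3·-1^2 = +1.
(a,b)_29: α=2, u≡3; β=3, v≡19 (mod 29); (3|29)=-1, (19|29)=-1; sign (−1)^0·-1^3·-1^2 = -1.
(a,b)_7: α=0, u≡2; β=7, v≡5 (mod 7); (2|7)=+1, (5|7)=-1; sign (−1)^0·+1^7·-1^0 = +1.
(a,b)_11: α=3, u≡7; β=0, v≡3 (mod 11); (7|11)=-1, (3|11)=+1; sign (−1)^0·-1^0·+1^3 = +1.
(a,b)_5: α=2, u≡1; β=-2, v≡2 (mod 5); (1|5)=+1, (2|5)=-1; sign (−1)^0·+1^-2·-1^2 = +1.
(a,b)_2: α=6, β=8; u≡1, v≡7 (mod 8); ε(u)ε(v)=0·1, αω(v)=6·0, βω(u)=8·0; sum ≡ 0  ⇒  +1.
(a,b)_17: α=1, u≡9; β=2, v≡8 (mod 17); (9|17)=+1, (8|17)=+1; sign (−1)^0·+1^2·+1^1 = +1.
(561, 14007 / ℚ) ramifies at {3, 29}: a division algebra.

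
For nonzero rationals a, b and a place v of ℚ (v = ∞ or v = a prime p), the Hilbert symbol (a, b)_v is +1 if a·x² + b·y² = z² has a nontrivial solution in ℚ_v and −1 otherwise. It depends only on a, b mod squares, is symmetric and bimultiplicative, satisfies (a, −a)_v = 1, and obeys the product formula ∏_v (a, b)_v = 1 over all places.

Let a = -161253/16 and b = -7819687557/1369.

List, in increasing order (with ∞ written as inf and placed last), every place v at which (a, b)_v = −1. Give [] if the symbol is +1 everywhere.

[2, 11, 23, inf]

(a, b) ≡ (-17917, -7180613) mod (ℚ^×)²; places V = {2, 3, 11, 17, 19, 23, 37, 41, 43, 47, ∞}.
(a,b)_41: α=1, u≡13; β=0, v≡16 (mod 41); (13|41)=-1, (16|41)=+1; sign (−1)^0·-1^0·+1^1 = +1.
(a,b)_19: α=1, u≡17; β=1, v≡12 (mod 19); (17|19)=+1, (12|19)=-1; sign (−1)^1·+1^1·-1^1 = +1.
(a,b)_37: α=0, u≡25; β=-2, v≡2 (mod 37); (25|37)=+1, (2|37)=-1; sign (−1)^0·+1^-2·-1^0 = +1.
(a,b)_43: α=0, u≡24; β=1, v≡1 (mod 43); (24|43)=+1, (1|43)=+1; sign (−1)^0·+1^1·+1^0 = +1.
(a,b)_17: α=0, u≡8; β=1, v≡3 (mod 17); (8|17)=+1, (3|17)=-1; sign (−1)^0·+1^1·-1^0 = +1.
(a,b)_3: α=2, u≡2; β=2, v≡1 (mod 3); (2|3)=-1, (1|3)=+1; sign (−1)^0·-1^2·+1^2 = +1.
(a,b)_23: α=1, u≡6; β=0, v≡22 (mod 23); (6|23)=+1, (22|23)=-1; sign (−1)^0·+1^0·-1^1 = -1.
(a,b)_∞: sgn(-17917)=−, sgn(-7180613)=−, so -1.
(a,b)_47: α=0, u≡12; β=1, v≡24 (mod 47); (12|47)=+1, (24|47)=+1; sign (−1)^0·+1^1·+1^0 = +1.
(a,b)_2: α=-4, β=0; u≡3, v≡3 (mod 8); ε(u)ε(v)=1·1, αω(v)=-4·1, βω(u)=0·1; sum ≡ 1  ⇒  -1.
(a,b)_11: α=0, u≡8; β=3, v≡4 (mod 11); (8|11)=-1, (4|11)=+1; sign (−1)^0·-1^3·+1^0 = -1.
(-17917, -7180613 / ℚ) ramifies at {2, 11, 23, ∞}: a division algebra.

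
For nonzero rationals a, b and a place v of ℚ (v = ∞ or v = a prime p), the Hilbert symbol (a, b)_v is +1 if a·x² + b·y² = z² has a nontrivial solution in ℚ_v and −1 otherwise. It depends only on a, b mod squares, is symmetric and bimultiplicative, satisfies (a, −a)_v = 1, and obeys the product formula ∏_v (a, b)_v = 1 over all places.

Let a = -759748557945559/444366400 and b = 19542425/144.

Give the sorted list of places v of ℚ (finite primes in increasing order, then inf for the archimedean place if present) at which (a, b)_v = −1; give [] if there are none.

(a, b) ≡ (-5719, 15953) mod (ℚ^×)²; places V = {2, 3, 5, 7, 13, 17, 19, 23, 31, 43, 53, ∞}.
(a,b)_31: α=-2, u≡9; β=0, v≡9 (mod 31); (9|31)=+1, (9|31)=+1; sign (−1)^0·+1^0·+1^-2 = +1.
(a,b)_23: α=4, u≡9; β=0, v≡14 (mod 23); (9|23)=+1, (14|23)=-1; sign (−1)^0·+1^0·-1^4 = +1.
(a,b)_3: α=0, u≡2; β=-2, v≡2 (mod 3); (2|3)=-1, (2|3)=-1; sign (−1)^0·-1^-2·-1^0 = +1.
(a,b)_17: α=-2, u≡10; β=0, v≡3 (mod 17); (10|17)=-1, (3|17)=-1; sign (−1)^0·-1^0·-1^-2 = +1.
(a,b)_13: α=2, u≡12; β=0, v≡6 (mod 13); (12|13)=+1, (6|13)=-1; sign (−1)^0·+1^0·-1^2 = +1.
(a,b)_43: α=1, u≡7; β=1, v≡12 (mod 43); (7|43)=-1, (12|43)=-1; sign (−1)^1·-1^1·-1^1 = -1.
(a,b)_5: α=-2, u≡1; β=2, v≡3 (mod 5); (1|5)=+1, (3|5)=-1; sign (−1)^0·+1^2·-1^-2 = +1.
(a,b)_∞: sgn(-5719)=−, sgn(15953)=+, so +1.
(a,b)_2: α=-6, β=-4; u≡1, v≡1 (mod 8); ε(u)ε(v)=0·0, αω(v)=-6·0, βω(u)=-4·0; sum ≡ 0  ⇒  +1.
(a,b)_53: α=2, u≡30; β=1, v≡28 (mod 53); (30|53)=-1, (28|53)=+1; sign (−1)^0·-1^1·+1^2 = -1.
(a,b)_7: α=1, u≡4; β=3, v≡4 (mod 7); (4|7)=+1, (4|7)=+1; sign (−1)^1·+1^3·+1^1 = -1.
(a,b)_19: α=1, u≡2; β=0, v≡15 (mod 19); (2|19)=-1, (15|19)=-1; sign (−1)^0·-1^0·-1^1 = -1.
(-5719, 15953 / ℚ) ramifies at {7, 19, 43, 53}: a division algebra.

[7, 19, 43, 53]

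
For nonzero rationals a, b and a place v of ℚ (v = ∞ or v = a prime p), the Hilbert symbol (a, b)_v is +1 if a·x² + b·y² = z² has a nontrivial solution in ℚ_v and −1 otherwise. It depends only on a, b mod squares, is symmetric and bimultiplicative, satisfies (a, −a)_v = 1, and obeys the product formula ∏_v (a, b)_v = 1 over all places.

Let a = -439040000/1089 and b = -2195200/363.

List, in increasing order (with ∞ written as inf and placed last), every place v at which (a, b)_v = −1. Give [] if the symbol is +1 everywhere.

[2, inf]

(a, b) ≡ (-14, -21) mod (ℚ^×)²; places V = {2, 3, 5, 7, 11, ∞}.
(a,b)_3: α=-2, u≡1; β=-1, v≡2 (mod 3); (1|3)=+1, (2|3)=-1; sign (−1)^0·+1^-1·-1^-2 = +1.
(a,b)_∞: sgn(-14)=−, sgn(-21)=−, so -1.
(a,b)_7: α=3, u≡5; β=3, v≡2 (mod 7); (5|7)=-1, (2|7)=+1; sign (−1)^1·-1^3·+1^3 = +1.
(a,b)_5: α=4, u≡4; β=2, v≡4 (mod 5); (4|5)=+1, (4|5)=+1; sign (−1)^0·+1^2·+1^4 = +1.
(a,b)_11: α=-2, u≡7; β=-2, v≡5 (mod 11); (7|11)=-1, (5|11)=+1; sign (−1)^0·-1^-2·+1^-2 = +1.
(a,b)_2: α=11, β=8; u≡1, v≡3 (mod 8); ε(u)ε(v)=0·1, αω(v)=11·1, βω(u)=8·0; sum ≡ 1  ⇒  -1.
(-14, -21 / ℚ) ramifies at {2, ∞}: a division algebra.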